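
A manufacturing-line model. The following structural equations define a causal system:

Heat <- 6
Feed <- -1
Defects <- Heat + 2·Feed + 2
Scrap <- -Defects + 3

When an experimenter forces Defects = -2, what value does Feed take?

-1

Under do(Defects=-2), the mechanism Defects <- Heat + 2·Feed + 2 is discarded; Defects is fixed at -2.
Feed is not downstream of the intervention, so its value is determined by the original equations.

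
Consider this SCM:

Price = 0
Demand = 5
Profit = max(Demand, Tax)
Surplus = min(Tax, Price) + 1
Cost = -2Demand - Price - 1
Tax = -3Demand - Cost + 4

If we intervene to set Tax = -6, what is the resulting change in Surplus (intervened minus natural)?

-6

Under do(Tax=-6), the mechanism Tax = -3Demand - Cost + 4 is discarded; Tax is fixed at -6.
Surplus = min(Tax, Price) + 1  [with Tax=-6, Price=0]  = -5
Without intervention: Cost = -2Demand - Price - 1  [with Demand=5, Price=0]  = -11; Tax = -3Demand - Cost + 4  [with Demand=5, Cost=-11]  = 0; Surplus = min(Tax, Price) + 1  [with Tax=0, Price=0]  = 1.
Change = -5 − 1 = -6.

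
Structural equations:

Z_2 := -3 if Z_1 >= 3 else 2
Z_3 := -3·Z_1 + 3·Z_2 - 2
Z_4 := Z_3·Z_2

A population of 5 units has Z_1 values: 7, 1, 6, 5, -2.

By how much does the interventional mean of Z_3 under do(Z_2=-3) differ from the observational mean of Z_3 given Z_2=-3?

7.8

Every unit gets Z_2=-3 under the intervention. Z_3 values become -32, -14, -29, -26, -5; E[Z_3|do(Z_2=-3)] = -21.2.
Conditioning on Z_2=-3 selects the 3 unit(s) with Z_1 ∈ {7, 6, 5}. Their Z_3 values: -32, -29, -26. Mean = -29.
Difference = -21.2 − (-29) = 7.8.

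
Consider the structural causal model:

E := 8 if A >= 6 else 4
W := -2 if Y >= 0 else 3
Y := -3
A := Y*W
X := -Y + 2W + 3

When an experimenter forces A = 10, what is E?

The intervention breaks the incoming arrows to A: A := Y*W no longer applies, and A = 10.
E = 8 if A >= 6 else 4  [with A=10]  = 8

8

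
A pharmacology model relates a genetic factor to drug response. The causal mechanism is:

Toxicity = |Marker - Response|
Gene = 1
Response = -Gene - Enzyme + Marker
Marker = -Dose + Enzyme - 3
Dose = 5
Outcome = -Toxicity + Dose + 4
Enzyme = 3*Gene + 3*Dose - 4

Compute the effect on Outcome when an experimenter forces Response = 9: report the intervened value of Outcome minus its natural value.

12

Under do(Response=9), the mechanism Response = -Gene - Enzyme + Marker is discarded; Response is fixed at 9.
Enzyme = 3*Gene + 3*Dose - 4  [with Gene=1, Dose=5]  = 14
Marker = -Dose + Enzyme - 3  [with Dose=5, Enzyme=14]  = 6
Toxicity = |Marker - Response|  [with Marker=6, Response=9]  = 3
Outcome = -Toxicity + Dose + 4  [with Toxicity=3, Dose=5]  = 6
Without intervention: Enzyme = 3*Gene + 3*Dose - 4  [with Gene=1, Dose=5]  = 14; Marker = -Dose + Enzyme - 3  [with Dose=5, Enzyme=14]  = 6; Response = -Gene - Enzyme + Marker  [with Gene=1, Enzyme=14, Marker=6]  = -9; Toxicity = |Marker - Response|  [with Marker=6, Response=-9]  = 15; Outcome = -Toxicity + Dose + 4  [with Toxicity=15, Dose=5]  = -6.
Change = 6 − (-6) = 12.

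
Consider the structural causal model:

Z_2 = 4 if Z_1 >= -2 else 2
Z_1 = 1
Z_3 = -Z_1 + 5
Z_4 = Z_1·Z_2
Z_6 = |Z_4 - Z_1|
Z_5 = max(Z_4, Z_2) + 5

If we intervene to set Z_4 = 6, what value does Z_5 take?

11

Intervening sets Z_4 = 6 and removes its equation (Z_4 = Z_1·Z_2).
Z_2 = 4 if Z_1 >= -2 else 2  [with Z_1=1]  = 4
Z_5 = max(Z_4, Z_2) + 5  [with Z_4=6, Z_2=4]  = 11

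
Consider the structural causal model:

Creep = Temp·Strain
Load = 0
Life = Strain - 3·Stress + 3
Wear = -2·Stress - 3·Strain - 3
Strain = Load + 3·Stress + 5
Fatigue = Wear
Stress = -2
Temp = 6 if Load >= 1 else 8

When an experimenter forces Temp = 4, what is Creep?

-4

Intervening sets Temp = 4 and removes its equation (Temp = 6 if Load >= 1 else 8).
Strain = Load + 3·Stress + 5  [with Load=0, Stress=-2]  = -1
Creep = Temp·Strain  [with Temp=4, Strain=-1]  = -4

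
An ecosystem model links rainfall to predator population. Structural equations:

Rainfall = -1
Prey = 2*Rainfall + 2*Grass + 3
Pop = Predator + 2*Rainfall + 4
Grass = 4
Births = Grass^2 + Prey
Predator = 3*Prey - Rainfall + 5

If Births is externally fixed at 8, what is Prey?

9

do(Births=8) replaces the equation Births = Grass^2 + Prey with the constant Births = 8.
Prey is not downstream of the intervention, so its value is determined by the original equations.
Prey = 2*Rainfall + 2*Grass + 3  [with Rainfall=-1, Grass=4]  = 9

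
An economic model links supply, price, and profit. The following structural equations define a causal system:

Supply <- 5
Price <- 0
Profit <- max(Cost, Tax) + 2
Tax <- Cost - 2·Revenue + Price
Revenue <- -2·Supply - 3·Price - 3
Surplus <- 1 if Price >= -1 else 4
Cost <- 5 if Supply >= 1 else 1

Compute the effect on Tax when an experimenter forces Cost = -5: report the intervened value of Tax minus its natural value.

do(Cost=-5) replaces the equation Cost <- 5 if Supply >= 1 else 1 with the constant Cost = -5.
Revenue = -2·Supply - 3·Price - 3  [with Supply=5, Price=0]  = -13
Tax = Cost - 2·Revenue + Price  [with Cost=-5, Revenue=-13, Price=0]  = 21
Without intervention: Cost = 5 if Supply >= 1 else 1  [with Supply=5]  = 5; Revenue = -2·Supply - 3·Price - 3  [with Supply=5, Price=0]  = -13; Tax = Cost - 2·Revenue + Price  [with Cost=5, Revenue=-13, Price=0]  = 31.
Change = 21 − 31 = -10.

-10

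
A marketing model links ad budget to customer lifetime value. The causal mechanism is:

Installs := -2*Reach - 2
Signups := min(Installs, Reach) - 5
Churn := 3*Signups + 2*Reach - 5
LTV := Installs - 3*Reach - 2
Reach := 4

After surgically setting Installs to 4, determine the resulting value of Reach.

4

Under do(Installs=4), the mechanism Installs := -2*Reach - 2 is discarded; Installs is fixed at 4.
Reach is not downstream of the intervention, so its value is determined by the original equations.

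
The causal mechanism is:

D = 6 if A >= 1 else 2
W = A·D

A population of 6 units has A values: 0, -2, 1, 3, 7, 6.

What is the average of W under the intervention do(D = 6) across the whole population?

The intervention sets D=6 in all 6 units regardless of A. Recomputing W per unit gives 0, -12, 6, 18, 42, 36; average 15.

15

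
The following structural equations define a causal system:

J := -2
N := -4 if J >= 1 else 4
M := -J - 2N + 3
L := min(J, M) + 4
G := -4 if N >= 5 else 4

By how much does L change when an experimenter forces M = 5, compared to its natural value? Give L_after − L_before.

The intervention breaks the incoming arrows to M: M := -J - 2N + 3 no longer applies, and M = 5.
L = min(J, M) + 4  [with J=-2, M=5]  = 2
Without intervention: N = -4 if J >= 1 else 4  [with J=-2]  = 4; M = -J - 2N + 3  [with J=-2, N=4]  = -3; L = min(J, M) + 4  [with J=-2, M=-3]  = 1.
Change = 2 − 1 = 1.

1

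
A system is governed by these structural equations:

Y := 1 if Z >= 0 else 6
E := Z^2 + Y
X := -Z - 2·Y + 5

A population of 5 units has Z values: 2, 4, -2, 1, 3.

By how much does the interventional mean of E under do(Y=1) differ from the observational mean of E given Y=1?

-0.7

do(Y=1) breaks Y's dependence on Z. With Y=1 fixed, E across the units is 5, 17, 5, 2, 10, mean 7.8.
E[E|Y=1] averages over only the 4 units with Y=1 (Z = 2, 4, 1, 3): E = 5, 17, 2, 10, mean 8.5.
Difference = 7.8 − 8.5 = -0.7.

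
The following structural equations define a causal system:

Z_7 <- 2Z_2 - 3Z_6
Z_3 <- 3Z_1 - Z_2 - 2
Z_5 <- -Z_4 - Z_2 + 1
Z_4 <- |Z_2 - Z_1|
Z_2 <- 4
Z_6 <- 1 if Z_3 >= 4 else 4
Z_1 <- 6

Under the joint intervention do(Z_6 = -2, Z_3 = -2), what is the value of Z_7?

14

Under do(Z_6 = -2, Z_3 = -2), each intervened variable's structural equation is replaced by its fixed value.
Z_7 = 2Z_2 - 3Z_6  [with Z_2=4, Z_6=-2]  = 14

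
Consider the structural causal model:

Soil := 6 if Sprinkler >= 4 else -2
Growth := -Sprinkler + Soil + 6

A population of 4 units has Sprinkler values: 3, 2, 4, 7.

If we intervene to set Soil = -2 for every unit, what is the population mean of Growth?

The intervention sets Soil=-2 in all 4 units regardless of Sprinkler. Recomputing Growth per unit gives 1, 2, 0, -3; average 0.

0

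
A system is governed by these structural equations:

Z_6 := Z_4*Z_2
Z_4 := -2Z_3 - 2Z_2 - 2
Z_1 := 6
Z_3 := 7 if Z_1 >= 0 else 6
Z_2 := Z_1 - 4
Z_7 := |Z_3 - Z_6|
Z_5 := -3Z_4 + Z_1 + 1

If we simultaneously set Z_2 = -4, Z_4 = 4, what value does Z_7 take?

23

Setting Z_2 = -4, Z_4 = 4 by intervention discards those variables' equations.
Z_3 = 7 if Z_1 >= 0 else 6  [with Z_1=6]  = 7
Z_6 = Z_4*Z_2  [with Z_4=4, Z_2=-4]  = -16
Z_7 = |Z_3 - Z_6|  [with Z_3=7, Z_6=-16]  = 23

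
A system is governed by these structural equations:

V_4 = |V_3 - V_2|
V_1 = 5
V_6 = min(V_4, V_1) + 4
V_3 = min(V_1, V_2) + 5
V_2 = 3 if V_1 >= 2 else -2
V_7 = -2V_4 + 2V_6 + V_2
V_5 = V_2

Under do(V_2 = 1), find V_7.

Under do(V_2=1), the mechanism V_2 = 3 if V_1 >= 2 else -2 is discarded; V_2 is fixed at 1.
V_3 = min(V_1, V_2) + 5  [with V_1=5, V_2=1]  = 6
V_4 = |V_3 - V_2|  [with V_3=6, V_2=1]  = 5
V_6 = min(V_4, V_1) + 4  [with V_4=5, V_1=5]  = 9
V_7 = -2V_4 + 2V_6 + V_2  [with V_4=5, V_6=9, V_2=1]  = 9

9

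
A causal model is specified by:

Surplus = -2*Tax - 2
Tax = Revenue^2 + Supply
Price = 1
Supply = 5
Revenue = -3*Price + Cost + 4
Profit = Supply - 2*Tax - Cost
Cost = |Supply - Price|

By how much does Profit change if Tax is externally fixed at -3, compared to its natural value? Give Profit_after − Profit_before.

66

The intervention breaks the incoming arrows to Tax: Tax = Revenue^2 + Supply no longer applies, and Tax = -3.
Cost = |Supply - Price|  [with Supply=5, Price=1]  = 4
Profit = Supply - 2*Tax - Cost  [with Supply=5, Tax=-3, Cost=4]  = 7
Without intervention: Cost = |Supply - Price|  [with Supply=5, Price=1]  = 4; Revenue = -3*Price + Cost + 4  [with Price=1, Cost=4]  = 5; Tax = Revenue^2 + Supply  [with Revenue=5, Supply=5]  = 30; Profit = Supply - 2*Tax - Cost  [with Supply=5, Tax=30, Cost=4]  = -59.
Change = 7 − (-59) = 66.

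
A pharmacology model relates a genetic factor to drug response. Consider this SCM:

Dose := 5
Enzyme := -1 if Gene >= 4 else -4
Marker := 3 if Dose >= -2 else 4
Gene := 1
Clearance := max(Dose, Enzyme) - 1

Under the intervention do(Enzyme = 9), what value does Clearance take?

8

do(Enzyme=9) replaces the equation Enzyme := -1 if Gene >= 4 else -4 with the constant Enzyme = 9.
Clearance = max(Dose, Enzyme) - 1  [with Dose=5, Enzyme=9]  = 8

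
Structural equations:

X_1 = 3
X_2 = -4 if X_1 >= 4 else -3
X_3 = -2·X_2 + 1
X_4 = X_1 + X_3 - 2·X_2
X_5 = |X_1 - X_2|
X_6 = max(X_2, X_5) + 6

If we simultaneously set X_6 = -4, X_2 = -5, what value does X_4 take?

24

Under do(X_6 = -4, X_2 = -5), each intervened variable's structural equation is replaced by its fixed value.
X_3 = -2·X_2 + 1  [with X_2=-5]  = 11
X_4 = X_1 + X_3 - 2·X_2  [with X_1=3, X_3=11, X_2=-5]  = 24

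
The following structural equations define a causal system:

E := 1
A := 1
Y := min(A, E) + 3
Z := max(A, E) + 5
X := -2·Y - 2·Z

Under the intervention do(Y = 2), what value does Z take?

6

The intervention breaks the incoming arrows to Y: Y := min(A, E) + 3 no longer applies, and Y = 2.
Z is not downstream of the intervention, so its value is determined by the original equations.
Z = max(A, E) + 5  [with A=1, E=1]  = 6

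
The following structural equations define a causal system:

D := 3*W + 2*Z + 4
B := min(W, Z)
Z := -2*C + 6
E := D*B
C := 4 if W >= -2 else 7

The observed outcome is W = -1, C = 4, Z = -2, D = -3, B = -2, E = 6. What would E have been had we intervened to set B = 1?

-3

The intervention breaks the incoming arrows to B: B := min(W, Z) no longer applies, and B = 1.
C = 4 if W >= -2 else 7  [with W=-1]  = 4
Z = -2*C + 6  [with C=4]  = -2
D = 3*W + 2*Z + 4  [with W=-1, Z=-2]  = -3
E = D*B  [with D=-3, B=1]  = -3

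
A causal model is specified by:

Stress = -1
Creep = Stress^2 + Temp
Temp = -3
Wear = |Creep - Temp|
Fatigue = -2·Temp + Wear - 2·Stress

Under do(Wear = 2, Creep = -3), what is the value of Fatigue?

10

The joint intervention fixes Wear = 2, Creep = -3, removing each variable's own equation.
Fatigue = -2·Temp + Wear - 2·Stress  [with Temp=-3, Wear=2, Stress=-1]  = 10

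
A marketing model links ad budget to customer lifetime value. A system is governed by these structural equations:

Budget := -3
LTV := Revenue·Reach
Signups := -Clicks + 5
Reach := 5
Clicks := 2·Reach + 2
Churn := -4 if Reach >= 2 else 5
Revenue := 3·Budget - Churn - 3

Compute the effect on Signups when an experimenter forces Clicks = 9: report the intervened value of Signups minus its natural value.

3

The intervention breaks the incoming arrows to Clicks: Clicks := 2·Reach + 2 no longer applies, and Clicks = 9.
Signups = -Clicks + 5  [with Clicks=9]  = -4
Without intervention: Clicks = 2·Reach + 2  [with Reach=5]  = 12; Signups = -Clicks + 5  [with Clicks=12]  = -7.
Change = -4 − (-7) = 3.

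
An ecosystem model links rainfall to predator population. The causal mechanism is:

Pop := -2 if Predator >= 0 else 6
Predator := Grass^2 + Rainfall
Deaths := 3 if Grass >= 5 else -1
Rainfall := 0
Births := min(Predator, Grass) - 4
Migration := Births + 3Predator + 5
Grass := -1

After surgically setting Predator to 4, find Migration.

12

The intervention breaks the incoming arrows to Predator: Predator := Grass^2 + Rainfall no longer applies, and Predator = 4.
Births = min(Predator, Grass) - 4  [with Predator=4, Grass=-1]  = -5
Migration = Births + 3Predator + 5  [with Births=-5, Predator=4]  = 12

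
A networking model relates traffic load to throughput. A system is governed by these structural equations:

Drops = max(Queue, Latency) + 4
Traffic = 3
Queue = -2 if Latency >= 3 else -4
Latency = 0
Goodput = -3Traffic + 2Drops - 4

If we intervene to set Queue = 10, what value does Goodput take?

15

do(Queue=10) replaces the equation Queue = -2 if Latency >= 3 else -4 with the constant Queue = 10.
Drops = max(Queue, Latency) + 4  [with Queue=10, Latency=0]  = 14
Goodput = -3Traffic + 2Drops - 4  [with Traffic=3, Drops=14]  = 15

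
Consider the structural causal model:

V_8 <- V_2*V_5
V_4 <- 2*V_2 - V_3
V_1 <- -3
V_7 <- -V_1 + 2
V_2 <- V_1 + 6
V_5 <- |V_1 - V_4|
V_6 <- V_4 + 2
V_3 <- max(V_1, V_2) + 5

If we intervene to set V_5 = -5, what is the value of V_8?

-15

do(V_5=-5) replaces the equation V_5 <- |V_1 - V_4| with the constant V_5 = -5.
V_2 = V_1 + 6  [with V_1=-3]  = 3
V_8 = V_2*V_5  [with V_2=3, V_5=-5]  = -15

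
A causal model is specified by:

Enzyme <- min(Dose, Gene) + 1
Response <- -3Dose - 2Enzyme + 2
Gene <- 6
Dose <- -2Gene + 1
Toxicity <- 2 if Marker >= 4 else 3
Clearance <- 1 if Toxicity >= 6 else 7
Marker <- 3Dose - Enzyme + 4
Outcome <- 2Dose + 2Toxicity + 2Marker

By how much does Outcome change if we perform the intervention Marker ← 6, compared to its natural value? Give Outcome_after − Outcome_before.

do(Marker=6) replaces the equation Marker <- 3Dose - Enzyme + 4 with the constant Marker = 6.
Dose = -2Gene + 1  [with Gene=6]  = -11
Toxicity = 2 if Marker >= 4 else 3  [with Marker=6]  = 2
Outcome = 2Dose + 2Toxicity + 2Marker  [with Dose=-11, Toxicity=2, Marker=6]  = -6
Without intervention: Dose = -2Gene + 1  [with Gene=6]  = -11; Enzyme = min(Dose, Gene) + 1  [with Dose=-11, Gene=6]  = -10; Marker = 3Dose - Enzyme + 4  [with Dose=-11, Enzyme=-10]  = -19; Toxicity = 2 if Marker >= 4 else 3  [with Marker=-19]  = 3; Outcome = 2Dose + 2Toxicity + 2Marker  [with Dose=-11, Toxicity=3, Marker=-19]  = -54.
Change = -6 − (-54) = 48.

48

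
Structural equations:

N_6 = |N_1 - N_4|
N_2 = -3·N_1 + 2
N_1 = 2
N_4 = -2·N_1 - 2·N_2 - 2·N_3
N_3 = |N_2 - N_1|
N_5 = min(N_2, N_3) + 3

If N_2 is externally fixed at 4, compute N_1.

2

Under do(N_2=4), the mechanism N_2 = -3·N_1 + 2 is discarded; N_2 is fixed at 4.
N_1 is not downstream of the intervention, so its value is determined by the original equations.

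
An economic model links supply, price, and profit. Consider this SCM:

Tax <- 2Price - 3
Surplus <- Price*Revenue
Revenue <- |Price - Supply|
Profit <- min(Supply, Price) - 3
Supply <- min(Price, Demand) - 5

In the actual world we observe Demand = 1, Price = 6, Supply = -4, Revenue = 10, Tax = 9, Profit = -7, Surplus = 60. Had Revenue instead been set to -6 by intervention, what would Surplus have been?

-36

The intervention breaks the incoming arrows to Revenue: Revenue <- |Price - Supply| no longer applies, and Revenue = -6.
Surplus = Price*Revenue  [with Price=6, Revenue=-6]  = -36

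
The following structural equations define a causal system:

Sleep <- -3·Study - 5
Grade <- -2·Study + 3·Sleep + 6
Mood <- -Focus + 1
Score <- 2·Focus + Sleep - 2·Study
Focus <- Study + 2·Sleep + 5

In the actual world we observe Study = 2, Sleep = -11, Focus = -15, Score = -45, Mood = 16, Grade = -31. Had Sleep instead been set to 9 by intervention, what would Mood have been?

do(Sleep=9) replaces the equation Sleep <- -3·Study - 5 with the constant Sleep = 9.
Focus = Study + 2·Sleep + 5  [with Study=2, Sleep=9]  = 25
Mood = -Focus + 1  [with Focus=25]  = -24

-24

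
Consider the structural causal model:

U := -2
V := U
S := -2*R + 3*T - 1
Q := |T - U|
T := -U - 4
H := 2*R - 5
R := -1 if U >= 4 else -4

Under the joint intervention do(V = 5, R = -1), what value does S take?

-5

The joint intervention fixes V = 5, R = -1, removing each variable's own equation.
T = -U - 4  [with U=-2]  = -2
S = -2*R + 3*T - 1  [with R=-1, T=-2]  = -5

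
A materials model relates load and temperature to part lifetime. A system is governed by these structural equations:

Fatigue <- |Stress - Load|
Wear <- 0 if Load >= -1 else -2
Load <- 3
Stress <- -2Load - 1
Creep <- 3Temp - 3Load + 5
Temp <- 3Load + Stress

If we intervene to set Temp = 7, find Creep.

The intervention breaks the incoming arrows to Temp: Temp <- 3Load + Stress no longer applies, and Temp = 7.
Creep = 3Temp - 3Load + 5  [with Temp=7, Load=3]  = 17

17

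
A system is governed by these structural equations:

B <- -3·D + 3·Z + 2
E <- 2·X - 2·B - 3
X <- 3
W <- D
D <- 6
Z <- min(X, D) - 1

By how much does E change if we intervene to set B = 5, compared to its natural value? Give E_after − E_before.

Intervening sets B = 5 and removes its equation (B <- -3·D + 3·Z + 2).
E = 2·X - 2·B - 3  [with X=3, B=5]  = -7
Without intervention: Z = min(X, D) - 1  [with X=3, D=6]  = 2; B = -3·D + 3·Z + 2  [with D=6, Z=2]  = -10; E = 2·X - 2·B - 3  [with X=3, B=-10]  = 23.
Change = -7 − 23 = -30.

-30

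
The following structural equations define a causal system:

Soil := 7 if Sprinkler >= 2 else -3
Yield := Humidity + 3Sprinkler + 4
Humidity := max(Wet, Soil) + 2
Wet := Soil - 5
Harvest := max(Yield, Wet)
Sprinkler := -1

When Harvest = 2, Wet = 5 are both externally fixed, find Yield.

8

Under do(Harvest = 2, Wet = 5), each intervened variable's structural equation is replaced by its fixed value.
Soil = 7 if Sprinkler >= 2 else -3  [with Sprinkler=-1]  = -3
Humidity = max(Wet, Soil) + 2  [with Wet=5, Soil=-3]  = 7
Yield = Humidity + 3Sprinkler + 4  [with Humidity=7, Sprinkler=-1]  = 8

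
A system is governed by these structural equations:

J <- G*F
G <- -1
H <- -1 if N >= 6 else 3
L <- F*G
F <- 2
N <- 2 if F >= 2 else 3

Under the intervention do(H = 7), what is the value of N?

2

The intervention breaks the incoming arrows to H: H <- -1 if N >= 6 else 3 no longer applies, and H = 7.
Since N is not a descendant of the intervened variable, it is unaffected.
N = 2 if F >= 2 else 3  [with F=2]  = 2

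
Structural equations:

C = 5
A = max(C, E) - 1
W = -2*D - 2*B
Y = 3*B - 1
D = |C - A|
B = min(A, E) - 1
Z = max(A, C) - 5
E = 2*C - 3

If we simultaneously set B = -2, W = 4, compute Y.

Setting B = -2, W = 4 by intervention discards those variables' equations.
Y = 3*B - 1  [with B=-2]  = -7

-7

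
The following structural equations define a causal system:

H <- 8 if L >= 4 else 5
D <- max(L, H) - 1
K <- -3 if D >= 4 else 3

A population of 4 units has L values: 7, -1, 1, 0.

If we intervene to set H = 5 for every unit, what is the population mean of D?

The intervention sets H=5 in all 4 units regardless of L. Recomputing D per unit gives 6, 4, 4, 4; average 4.5.

4.5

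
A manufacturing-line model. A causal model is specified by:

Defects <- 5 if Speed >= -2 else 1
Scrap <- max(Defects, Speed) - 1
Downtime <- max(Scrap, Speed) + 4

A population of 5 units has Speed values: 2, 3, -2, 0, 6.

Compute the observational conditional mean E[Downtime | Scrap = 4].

Conditioning on Scrap=4 selects the 4 unit(s) with Speed ∈ {2, 3, -2, 0}. Their Downtime values: 8, 8, 8, 8. Mean = 8.

8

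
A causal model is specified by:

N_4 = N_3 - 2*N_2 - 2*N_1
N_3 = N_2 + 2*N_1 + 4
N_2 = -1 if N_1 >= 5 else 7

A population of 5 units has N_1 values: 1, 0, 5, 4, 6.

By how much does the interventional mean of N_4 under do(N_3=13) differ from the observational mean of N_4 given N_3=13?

-2

Every unit gets N_3=13 under the intervention. N_4 values become -3, -1, 5, -9, 3; E[N_4|do(N_3=13)] = -1.
Observing N_3=13 restricts to units where N_3's equation naturally yields 13: N_1 ∈ {1, 5}. In that subpopulation N_4 = -3, 5, mean 1.
Difference = -1 − 1 = -2.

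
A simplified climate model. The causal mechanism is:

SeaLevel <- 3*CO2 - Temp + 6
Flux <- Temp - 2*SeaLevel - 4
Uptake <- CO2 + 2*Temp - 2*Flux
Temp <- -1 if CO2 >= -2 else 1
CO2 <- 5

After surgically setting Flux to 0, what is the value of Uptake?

3

Intervening sets Flux = 0 and removes its equation (Flux <- Temp - 2*SeaLevel - 4).
Temp = -1 if CO2 >= -2 else 1  [with CO2=5]  = -1
Uptake = CO2 + 2*Temp - 2*Flux  [with CO2=5, Temp=-1, Flux=0]  = 3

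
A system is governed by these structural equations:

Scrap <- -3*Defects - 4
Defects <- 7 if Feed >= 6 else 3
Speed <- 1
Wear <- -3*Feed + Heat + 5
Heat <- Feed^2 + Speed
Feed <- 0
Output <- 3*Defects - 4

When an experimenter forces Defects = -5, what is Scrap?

The intervention breaks the incoming arrows to Defects: Defects <- 7 if Feed >= 6 else 3 no longer applies, and Defects = -5.
Scrap = -3*Defects - 4  [with Defects=-5]  = 11

11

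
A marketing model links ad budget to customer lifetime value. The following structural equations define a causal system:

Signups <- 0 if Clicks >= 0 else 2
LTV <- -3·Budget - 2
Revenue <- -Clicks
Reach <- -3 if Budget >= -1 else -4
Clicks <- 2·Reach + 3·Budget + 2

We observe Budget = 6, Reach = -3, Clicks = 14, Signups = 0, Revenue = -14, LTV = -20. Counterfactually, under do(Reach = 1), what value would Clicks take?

22

The intervention breaks the incoming arrows to Reach: Reach <- -3 if Budget >= -1 else -4 no longer applies, and Reach = 1.
Clicks = 2·Reach + 3·Budget + 2  [with Reach=1, Budget=6]  = 22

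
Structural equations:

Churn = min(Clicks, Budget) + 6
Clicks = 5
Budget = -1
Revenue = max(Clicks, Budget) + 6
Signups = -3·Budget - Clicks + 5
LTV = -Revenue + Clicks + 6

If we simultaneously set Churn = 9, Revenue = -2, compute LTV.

13

The joint intervention fixes Churn = 9, Revenue = -2, removing each variable's own equation.
LTV = -Revenue + Clicks + 6  [with Revenue=-2, Clicks=5]  = 13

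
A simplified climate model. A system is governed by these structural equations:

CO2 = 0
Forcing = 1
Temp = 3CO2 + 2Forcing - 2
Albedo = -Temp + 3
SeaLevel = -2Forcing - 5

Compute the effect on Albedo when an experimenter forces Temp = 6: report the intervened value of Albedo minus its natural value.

The intervention breaks the incoming arrows to Temp: Temp = 3CO2 + 2Forcing - 2 no longer applies, and Temp = 6.
Albedo = -Temp + 3  [with Temp=6]  = -3
Without intervention: Temp = 3CO2 + 2Forcing - 2  [with CO2=0, Forcing=1]  = 0; Albedo = -Temp + 3  [with Temp=0]  = 3.
Change = -3 − 3 = -6.

-6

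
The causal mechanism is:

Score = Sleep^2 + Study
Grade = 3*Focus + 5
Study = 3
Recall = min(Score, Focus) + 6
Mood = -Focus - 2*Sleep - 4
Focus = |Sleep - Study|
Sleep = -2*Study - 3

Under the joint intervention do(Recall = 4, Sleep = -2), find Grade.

20

Setting Recall = 4, Sleep = -2 by intervention discards those variables' equations.
Focus = |Sleep - Study|  [with Sleep=-2, Study=3]  = 5
Grade = 3*Focus + 5  [with Focus=5]  = 20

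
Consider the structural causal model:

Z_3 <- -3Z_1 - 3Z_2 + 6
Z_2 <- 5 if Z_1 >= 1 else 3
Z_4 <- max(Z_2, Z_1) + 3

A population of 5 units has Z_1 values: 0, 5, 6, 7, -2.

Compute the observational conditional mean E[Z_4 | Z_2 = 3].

Conditioning on Z_2=3 selects the 2 unit(s) with Z_1 ∈ {0, -2}. Their Z_4 values: 6, 6. Mean = 6.

6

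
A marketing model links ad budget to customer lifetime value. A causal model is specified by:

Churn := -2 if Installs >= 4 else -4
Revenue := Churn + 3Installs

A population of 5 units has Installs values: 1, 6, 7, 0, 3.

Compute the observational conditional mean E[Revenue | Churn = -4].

0

Observing Churn=-4 restricts to units where Churn's equation naturally yields -4: Installs ∈ {1, 0, 3}. In that subpopulation Revenue = -1, -4, 5, mean 0.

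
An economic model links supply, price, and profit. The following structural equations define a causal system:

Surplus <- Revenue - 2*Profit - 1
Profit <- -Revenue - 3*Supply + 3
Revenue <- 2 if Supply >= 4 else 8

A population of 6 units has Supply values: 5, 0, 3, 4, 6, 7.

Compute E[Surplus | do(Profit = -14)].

31

Under do(Profit=-14), Profit's equation is replaced by Profit=-14 for every unit. Per-unit Surplus: 29, 35, 35, 29, 29, 29. Mean = 31.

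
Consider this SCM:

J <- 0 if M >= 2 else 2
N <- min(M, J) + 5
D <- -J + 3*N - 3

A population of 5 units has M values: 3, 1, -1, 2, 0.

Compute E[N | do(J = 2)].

5.8

do(J=2) breaks J's dependence on M. With J=2 fixed, N across the units is 7, 6, 4, 7, 5, mean 5.8.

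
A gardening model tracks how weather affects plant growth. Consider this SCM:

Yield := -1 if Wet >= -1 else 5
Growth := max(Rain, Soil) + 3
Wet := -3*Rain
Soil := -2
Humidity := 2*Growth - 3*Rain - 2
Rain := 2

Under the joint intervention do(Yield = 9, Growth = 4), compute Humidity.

0

Setting Yield = 9, Growth = 4 by intervention discards those variables' equations.
Humidity = 2*Growth - 3*Rain - 2  [with Growth=4, Rain=2]  = 0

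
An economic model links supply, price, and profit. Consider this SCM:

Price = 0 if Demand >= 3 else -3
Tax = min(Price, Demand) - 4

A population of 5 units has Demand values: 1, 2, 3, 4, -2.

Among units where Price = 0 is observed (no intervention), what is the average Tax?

Conditioning on Price=0 selects the 2 unit(s) with Demand ∈ {3, 4}. Their Tax values: -4, -4. Mean = -4.

-4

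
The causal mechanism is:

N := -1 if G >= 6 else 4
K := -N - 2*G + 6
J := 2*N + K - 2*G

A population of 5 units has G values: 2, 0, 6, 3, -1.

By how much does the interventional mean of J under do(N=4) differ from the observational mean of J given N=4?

-4

do(N=4) breaks N's dependence on G. With N=4 fixed, J across the units is 2, 10, -14, -2, 14, mean 2.
Observing N=4 restricts to units where N's equation naturally yields 4: G ∈ {2, 0, 3, -1}. In that subpopulation J = 2, 10, -2, 14, mean 6.
Difference = 2 − 6 = -4.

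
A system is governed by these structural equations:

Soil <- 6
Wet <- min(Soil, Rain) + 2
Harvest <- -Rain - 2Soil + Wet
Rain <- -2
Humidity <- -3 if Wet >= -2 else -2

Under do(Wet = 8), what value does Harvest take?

do(Wet=8) replaces the equation Wet <- min(Soil, Rain) + 2 with the constant Wet = 8.
Harvest = -Rain - 2Soil + Wet  [with Rain=-2, Soil=6, Wet=8]  = -2

-2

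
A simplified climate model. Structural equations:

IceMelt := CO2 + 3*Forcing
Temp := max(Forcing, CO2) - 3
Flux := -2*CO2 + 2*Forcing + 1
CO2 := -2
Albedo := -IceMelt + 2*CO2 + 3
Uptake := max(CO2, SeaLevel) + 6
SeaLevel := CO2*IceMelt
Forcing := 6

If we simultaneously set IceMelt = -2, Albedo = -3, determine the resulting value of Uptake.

The joint intervention fixes IceMelt = -2, Albedo = -3, removing each variable's own equation.
SeaLevel = CO2*IceMelt  [with CO2=-2, IceMelt=-2]  = 4
Uptake = max(CO2, SeaLevel) + 6  [with CO2=-2, SeaLevel=4]  = 10

10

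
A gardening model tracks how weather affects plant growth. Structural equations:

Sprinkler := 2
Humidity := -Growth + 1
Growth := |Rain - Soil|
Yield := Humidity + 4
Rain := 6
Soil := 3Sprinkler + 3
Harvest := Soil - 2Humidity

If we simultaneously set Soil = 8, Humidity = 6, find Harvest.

-4

Under do(Soil = 8, Humidity = 6), each intervened variable's structural equation is replaced by its fixed value.
Harvest = Soil - 2Humidity  [with Soil=8, Humidity=6]  = -4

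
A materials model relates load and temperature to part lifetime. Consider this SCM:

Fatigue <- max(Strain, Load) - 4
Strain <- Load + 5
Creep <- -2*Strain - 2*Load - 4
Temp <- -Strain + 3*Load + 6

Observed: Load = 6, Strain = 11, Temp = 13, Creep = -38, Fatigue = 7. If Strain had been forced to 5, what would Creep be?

-26

Under do(Strain=5), the mechanism Strain <- Load + 5 is discarded; Strain is fixed at 5.
Creep = -2*Strain - 2*Load - 4  [with Strain=5, Load=6]  = -26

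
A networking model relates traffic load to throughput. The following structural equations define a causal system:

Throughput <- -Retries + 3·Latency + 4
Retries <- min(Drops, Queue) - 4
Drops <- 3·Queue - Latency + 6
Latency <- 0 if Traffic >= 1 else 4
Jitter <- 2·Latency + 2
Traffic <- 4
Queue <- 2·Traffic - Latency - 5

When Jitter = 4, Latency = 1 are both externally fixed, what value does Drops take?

Under do(Jitter = 4, Latency = 1), each intervened variable's structural equation is replaced by its fixed value.
Queue = 2·Traffic - Latency - 5  [with Traffic=4, Latency=1]  = 2
Drops = 3·Queue - Latency + 6  [with Queue=2, Latency=1]  = 11

11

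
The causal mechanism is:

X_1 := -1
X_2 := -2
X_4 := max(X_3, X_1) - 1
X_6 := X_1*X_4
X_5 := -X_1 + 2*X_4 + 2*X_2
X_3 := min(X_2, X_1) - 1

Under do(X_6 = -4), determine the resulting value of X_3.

do(X_6=-4) replaces the equation X_6 := X_1*X_4 with the constant X_6 = -4.
X_3 is not downstream of the intervention, so its value is determined by the original equations.
X_3 = min(X_2, X_1) - 1  [with X_2=-2, X_1=-1]  = -3

-3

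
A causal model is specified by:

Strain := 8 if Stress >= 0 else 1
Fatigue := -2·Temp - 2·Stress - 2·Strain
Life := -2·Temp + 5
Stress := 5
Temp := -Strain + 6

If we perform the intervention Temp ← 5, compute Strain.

Under do(Temp=5), the mechanism Temp := -Strain + 6 is discarded; Temp is fixed at 5.
Since Strain is not a descendant of the intervened variable, it is unaffected.
Strain = 8 if Stress >= 0 else 1  [with Stress=5]  = 8

8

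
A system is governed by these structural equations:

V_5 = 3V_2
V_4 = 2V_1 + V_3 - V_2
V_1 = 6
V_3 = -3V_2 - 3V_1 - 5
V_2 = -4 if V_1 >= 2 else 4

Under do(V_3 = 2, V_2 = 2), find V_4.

The joint intervention fixes V_3 = 2, V_2 = 2, removing each variable's own equation.
V_4 = 2V_1 + V_3 - V_2  [with V_1=6, V_3=2, V_2=2]  = 12

12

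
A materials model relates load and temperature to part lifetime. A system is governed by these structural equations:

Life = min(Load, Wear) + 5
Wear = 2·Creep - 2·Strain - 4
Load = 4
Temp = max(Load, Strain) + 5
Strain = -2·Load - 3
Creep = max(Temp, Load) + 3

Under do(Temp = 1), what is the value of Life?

The intervention breaks the incoming arrows to Temp: Temp = max(Load, Strain) + 5 no longer applies, and Temp = 1.
Strain = -2·Load - 3  [with Load=4]  = -11
Creep = max(Temp, Load) + 3  [with Temp=1, Load=4]  = 7
Wear = 2·Creep - 2·Strain - 4  [with Creep=7, Strain=-11]  = 32
Life = min(Load, Wear) + 5  [with Load=4, Wear=32]  = 9

9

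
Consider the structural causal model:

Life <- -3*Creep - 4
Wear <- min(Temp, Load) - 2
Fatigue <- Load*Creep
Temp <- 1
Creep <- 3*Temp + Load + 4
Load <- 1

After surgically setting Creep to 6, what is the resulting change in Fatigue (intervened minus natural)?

-2

do(Creep=6) replaces the equation Creep <- 3*Temp + Load + 4 with the constant Creep = 6.
Fatigue = Load*Creep  [with Load=1, Creep=6]  = 6
Without intervention: Creep = 3*Temp + Load + 4  [with Temp=1, Load=1]  = 8; Fatigue = Load*Creep  [with Load=1, Creep=8]  = 8.
Change = 6 − 8 = -2.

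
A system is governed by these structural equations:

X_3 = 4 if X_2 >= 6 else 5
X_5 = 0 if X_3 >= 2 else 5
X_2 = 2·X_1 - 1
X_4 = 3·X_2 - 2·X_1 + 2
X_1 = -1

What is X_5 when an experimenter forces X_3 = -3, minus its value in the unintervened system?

5

do(X_3=-3) replaces the equation X_3 = 4 if X_2 >= 6 else 5 with the constant X_3 = -3.
X_5 = 0 if X_3 >= 2 else 5  [with X_3=-3]  = 5
Without intervention: X_2 = 2·X_1 - 1  [with X_1=-1]  = -3; X_3 = 4 if X_2 >= 6 else 5  [with X_2=-3]  = 5; X_5 = 0 if X_3 >= 2 else 5  [with X_3=5]  = 0.
Change = 5 − 0 = 5.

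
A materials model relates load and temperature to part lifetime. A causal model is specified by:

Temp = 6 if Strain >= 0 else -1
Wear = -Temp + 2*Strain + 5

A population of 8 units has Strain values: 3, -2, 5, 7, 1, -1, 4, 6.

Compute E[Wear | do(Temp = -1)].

do(Temp=-1) breaks Temp's dependence on Strain. With Temp=-1 fixed, Wear across the units is 12, 2, 16, 20, 8, 4, 14, 18, mean 11.75.

11.75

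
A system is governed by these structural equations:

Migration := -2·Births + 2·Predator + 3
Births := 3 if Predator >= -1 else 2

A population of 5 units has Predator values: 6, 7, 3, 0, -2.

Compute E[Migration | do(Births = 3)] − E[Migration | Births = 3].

The intervention sets Births=3 in all 5 units regardless of Predator. Recomputing Migration per unit gives 9, 11, 3, -3, -7; average 2.6.
Observing Births=3 restricts to units where Births's equation naturally yields 3: Predator ∈ {6, 7, 3, 0}. In that subpopulation Migration = 9, 11, 3, -3, mean 5.
Difference = 2.6 − 5 = -2.4.

-2.4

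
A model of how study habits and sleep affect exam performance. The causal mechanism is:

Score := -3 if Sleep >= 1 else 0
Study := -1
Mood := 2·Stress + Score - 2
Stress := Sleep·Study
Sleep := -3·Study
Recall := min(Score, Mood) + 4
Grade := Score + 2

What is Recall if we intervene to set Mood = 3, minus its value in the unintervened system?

8

The intervention breaks the incoming arrows to Mood: Mood := 2·Stress + Score - 2 no longer applies, and Mood = 3.
Sleep = -3·Study  [with Study=-1]  = 3
Score = -3 if Sleep >= 1 else 0  [with Sleep=3]  = -3
Recall = min(Score, Mood) + 4  [with Score=-3, Mood=3]  = 1
Without intervention: Sleep = -3·Study  [with Study=-1]  = 3; Stress = Sleep·Study  [with Sleep=3, Study=-1]  = -3; Score = -3 if Sleep >= 1 else 0  [with Sleep=3]  = -3; Mood = 2·Stress + Score - 2  [with Stress=-3, Score=-3]  = -11; Recall = min(Score, Mood) + 4  [with Score=-3, Mood=-11]  = -7.
Change = 1 − (-7) = 8.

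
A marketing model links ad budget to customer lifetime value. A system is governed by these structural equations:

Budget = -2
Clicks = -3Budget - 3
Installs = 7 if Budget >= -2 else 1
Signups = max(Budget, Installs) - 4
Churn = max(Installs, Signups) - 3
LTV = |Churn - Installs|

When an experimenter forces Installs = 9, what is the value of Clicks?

3

Under do(Installs=9), the mechanism Installs = 7 if Budget >= -2 else 1 is discarded; Installs is fixed at 9.
Since Clicks is not a descendant of the intervened variable, it is unaffected.
Clicks = -3Budget - 3  [with Budget=-2]  = 3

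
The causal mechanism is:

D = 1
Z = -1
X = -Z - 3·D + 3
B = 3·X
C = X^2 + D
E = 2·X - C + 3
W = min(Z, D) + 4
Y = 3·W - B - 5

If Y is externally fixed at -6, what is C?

do(Y=-6) replaces the equation Y = 3·W - B - 5 with the constant Y = -6.
C is not downstream of the intervention, so its value is determined by the original equations.
X = -Z - 3·D + 3  [with Z=-1, D=1]  = 1
C = X^2 + D  [with X=1, D=1]  = 2

2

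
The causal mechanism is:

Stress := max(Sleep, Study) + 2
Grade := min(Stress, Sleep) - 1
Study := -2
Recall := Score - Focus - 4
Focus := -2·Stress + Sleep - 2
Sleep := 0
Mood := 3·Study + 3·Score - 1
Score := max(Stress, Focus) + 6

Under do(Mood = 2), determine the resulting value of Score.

do(Mood=2) replaces the equation Mood := 3·Study + 3·Score - 1 with the constant Mood = 2.
Since Score is not a descendant of the intervened variable, it is unaffected.
Stress = max(Sleep, Study) + 2  [with Sleep=0, Study=-2]  = 2
Focus = -2·Stress + Sleep - 2  [with Stress=2, Sleep=0]  = -6
Score = max(Stress, Focus) + 6  [with Stress=2, Focus=-6]  = 8

8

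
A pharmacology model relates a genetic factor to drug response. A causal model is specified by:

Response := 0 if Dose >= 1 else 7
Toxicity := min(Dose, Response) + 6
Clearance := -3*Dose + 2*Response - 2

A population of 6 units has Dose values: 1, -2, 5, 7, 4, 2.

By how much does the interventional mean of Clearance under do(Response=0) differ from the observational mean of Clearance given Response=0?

The intervention sets Response=0 in all 6 units regardless of Dose. Recomputing Clearance per unit gives -5, 4, -17, -23, -14, -8; average -10.5.
E[Clearance|Response=0] averages over only the 5 units with Response=0 (Dose = 1, 5, 7, 4, 2): Clearance = -5, -17, -23, -14, -8, mean -13.4.
Difference = -10.5 − (-13.4) = 2.9.

2.9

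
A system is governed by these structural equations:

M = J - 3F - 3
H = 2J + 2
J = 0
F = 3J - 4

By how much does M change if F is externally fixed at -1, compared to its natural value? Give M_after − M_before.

-9

Under do(F=-1), the mechanism F = 3J - 4 is discarded; F is fixed at -1.
M = J - 3F - 3  [with J=0, F=-1]  = 0
Without intervention: F = 3J - 4  [with J=0]  = -4; M = J - 3F - 3  [with J=0, F=-4]  = 9.
Change = 0 − 9 = -9.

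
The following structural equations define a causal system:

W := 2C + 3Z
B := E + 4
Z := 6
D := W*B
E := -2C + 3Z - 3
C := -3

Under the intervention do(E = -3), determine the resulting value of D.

The intervention breaks the incoming arrows to E: E := -2C + 3Z - 3 no longer applies, and E = -3.
W = 2C + 3Z  [with C=-3, Z=6]  = 12
B = E + 4  [with E=-3]  = 1
D = W*B  [with W=12, B=1]  = 12

12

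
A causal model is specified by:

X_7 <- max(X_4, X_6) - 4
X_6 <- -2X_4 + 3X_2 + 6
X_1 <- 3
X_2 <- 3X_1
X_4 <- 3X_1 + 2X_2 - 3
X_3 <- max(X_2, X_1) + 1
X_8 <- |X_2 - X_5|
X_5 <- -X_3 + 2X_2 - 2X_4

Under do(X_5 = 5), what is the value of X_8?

4

do(X_5=5) replaces the equation X_5 <- -X_3 + 2X_2 - 2X_4 with the constant X_5 = 5.
X_2 = 3X_1  [with X_1=3]  = 9
X_8 = |X_2 - X_5|  [with X_2=9, X_5=5]  = 4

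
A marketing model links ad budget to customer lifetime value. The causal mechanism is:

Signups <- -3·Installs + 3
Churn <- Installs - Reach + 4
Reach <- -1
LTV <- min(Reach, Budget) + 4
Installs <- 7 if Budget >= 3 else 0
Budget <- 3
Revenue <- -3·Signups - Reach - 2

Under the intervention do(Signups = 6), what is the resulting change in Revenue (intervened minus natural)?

Under do(Signups=6), the mechanism Signups <- -3·Installs + 3 is discarded; Signups is fixed at 6.
Revenue = -3·Signups - Reach - 2  [with Signups=6, Reach=-1]  = -19
Without intervention: Installs = 7 if Budget >= 3 else 0  [with Budget=3]  = 7; Signups = -3·Installs + 3  [with Installs=7]  = -18; Revenue = -3·Signups - Reach - 2  [with Signups=-18, Reach=-1]  = 53.
Change = -19 − 53 = -72.

-72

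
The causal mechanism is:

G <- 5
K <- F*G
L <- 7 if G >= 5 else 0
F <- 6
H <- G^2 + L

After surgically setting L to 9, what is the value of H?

do(L=9) replaces the equation L <- 7 if G >= 5 else 0 with the constant L = 9.
H = G^2 + L  [with G=5, L=9]  = 34

34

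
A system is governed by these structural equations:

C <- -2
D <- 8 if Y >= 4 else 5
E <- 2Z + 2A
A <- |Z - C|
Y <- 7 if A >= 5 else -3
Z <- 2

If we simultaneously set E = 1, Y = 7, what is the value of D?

8

The joint intervention fixes E = 1, Y = 7, removing each variable's own equation.
D = 8 if Y >= 4 else 5  [with Y=7]  = 8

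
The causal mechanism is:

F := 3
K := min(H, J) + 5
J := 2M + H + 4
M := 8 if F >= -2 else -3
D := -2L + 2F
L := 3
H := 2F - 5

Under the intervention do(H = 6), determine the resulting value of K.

11

The intervention breaks the incoming arrows to H: H := 2F - 5 no longer applies, and H = 6.
M = 8 if F >= -2 else -3  [with F=3]  = 8
J = 2M + H + 4  [with M=8, H=6]  = 26
K = min(H, J) + 5  [with H=6, J=26]  = 11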